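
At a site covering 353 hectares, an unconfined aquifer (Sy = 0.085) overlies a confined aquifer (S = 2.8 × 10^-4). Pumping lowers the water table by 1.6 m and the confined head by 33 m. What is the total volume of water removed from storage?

A = 353 hectares = 3.53 × 10^6 m²
Unconfined: ΔV_u = Sy × A × Δh_u = 0.085 × 3.53 × 10^6 × 1.6 = 4.801 × 10^5 m³
Confined: ΔV_c = S × A × Δh_c = 2.8 × 10^-4 × 3.53 × 10^6 × 33 = 32620 m³
Total ΔV = 4.801 × 10^5 + 32620 = 5.127 × 10^5 m³

ΔV ≈ 5.13 × 10^5 m³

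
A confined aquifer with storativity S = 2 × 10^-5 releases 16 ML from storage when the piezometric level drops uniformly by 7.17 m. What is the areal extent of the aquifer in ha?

A ≈ 11200 ha

ΔV = 16 ML = 16000 m³
A = ΔV / (S × Δh) = 16000 / (2 × 10^-5 × 7.17) = 1.116 × 10^8 m²
A = 1.116 × 10^8 m² = 11160 ha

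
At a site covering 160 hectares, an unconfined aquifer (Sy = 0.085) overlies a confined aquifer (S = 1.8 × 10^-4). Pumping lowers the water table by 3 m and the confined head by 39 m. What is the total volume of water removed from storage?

ΔV ≈ 4.19 × 10^5 m³

A = 160 hectares = 1.6 × 10^6 m²
Unconfined: ΔV_u = Sy × A × Δh_u = 0.085 × 1.6 × 10^6 × 3 = 4.08 × 10^5 m³
Confined: ΔV_c = S × A × Δh_c = 1.8 × 10^-4 × 1.6 × 10^6 × 39 = 11230 m³
Total ΔV = 4.08 × 10^5 + 11230 = 4.192 × 10^5 m³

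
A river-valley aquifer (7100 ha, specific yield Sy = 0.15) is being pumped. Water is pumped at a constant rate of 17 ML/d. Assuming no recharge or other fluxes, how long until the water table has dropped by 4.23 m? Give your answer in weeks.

t ≈ 379 weeks

A = 7100 ha = 7.1 × 10^7 m²
ΔV = Sy × A × Δh = 0.15 × 7.1 × 10^7 × 4.23 = 4.505 × 10^7 m³
Q = 17 ML/d = 17000 m³/d
t = ΔV / Q = 4.505 × 10^7 m³ / 17000 m³/d = 2650 d
t = 2650 d ≈ 378.6 weeks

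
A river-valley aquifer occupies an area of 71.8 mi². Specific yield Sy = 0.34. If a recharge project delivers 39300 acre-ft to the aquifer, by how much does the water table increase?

Δh ≈ 0.767 m

A = 71.8 mi² = 1.86 × 10^8 m²
ΔV = 39300 acre-ft = 4.848 × 10^7 m³
Δh = ΔV / (Sy × A) = 4.848 × 10^7 m³ / (0.34 × 1.86 × 10^8 m²) = 0.7667 m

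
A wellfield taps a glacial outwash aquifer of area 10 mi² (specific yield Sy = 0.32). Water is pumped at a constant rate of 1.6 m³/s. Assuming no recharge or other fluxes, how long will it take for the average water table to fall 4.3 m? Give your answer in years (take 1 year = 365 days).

A = 10 mi² = 2.59 × 10^7 m²
ΔV = Sy × A × Δh = 0.32 × 2.59 × 10^7 × 4.3 = 3.564 × 10^7 m³
Q = 1.6 m³/s = 1.382 × 10^5 m³/d
t = ΔV / Q = 3.564 × 10^7 m³ / 1.382 × 10^5 m³/d = 257.8 d
t = 257.8 d ≈ 0.7063 years

t ≈ 0.706 years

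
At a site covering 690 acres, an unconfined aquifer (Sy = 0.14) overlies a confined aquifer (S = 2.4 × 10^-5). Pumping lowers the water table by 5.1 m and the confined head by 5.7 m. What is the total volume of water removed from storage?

A = 690 acres = 2.792 × 10^6 m²
Unconfined: ΔV_u = Sy × A × Δh_u = 0.14 × 2.792 × 10^6 × 5.1 = 1.994 × 10^6 m³
Confined: ΔV_c = S × A × Δh_c = 2.4 × 10^-5 × 2.792 × 10^6 × 5.7 = 382 m³
Total ΔV = 1.994 × 10^6 + 382 = 1.994 × 10^6 m³

ΔV ≈ 1.99 × 10^6 m³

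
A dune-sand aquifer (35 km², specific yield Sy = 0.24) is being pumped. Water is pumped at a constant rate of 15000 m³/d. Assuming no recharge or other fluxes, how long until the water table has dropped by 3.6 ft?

t ≈ 614 days

A = 35 km² = 3.5 × 10^7 m²
Δh = 3.6 ft = 1.097 m
ΔV = Sy × A × Δh = 0.24 × 3.5 × 10^7 × 1.097 = 9.217 × 10^6 m³
t = ΔV / Q = 9.217 × 10^6 m³ / 15000 m³/d = 614.5 d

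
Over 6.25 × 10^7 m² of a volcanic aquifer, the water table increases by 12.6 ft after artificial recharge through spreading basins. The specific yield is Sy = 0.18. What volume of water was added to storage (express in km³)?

Δh = 12.6 ft = 3.84 m
ΔV = Sy × A × Δh = 0.18 × 6.25 × 10^7 m² × 3.84 m = 4.321 × 10^7 m³
ΔV = 4.321 × 10^7 m³ = 0.04321 km³

ΔV ≈ 0.0432 km³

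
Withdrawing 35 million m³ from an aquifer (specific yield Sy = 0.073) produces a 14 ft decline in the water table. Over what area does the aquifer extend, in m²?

Δh = 14 ft = 4.267 m
ΔV = 35 million m³ = 3.5 × 10^7 m³
A = ΔV / (Sy × Δh) = 3.5 × 10^7 / (0.073 × 4.267) = 1.124 × 10^8 m²

A ≈ 1.12 × 10^8 m²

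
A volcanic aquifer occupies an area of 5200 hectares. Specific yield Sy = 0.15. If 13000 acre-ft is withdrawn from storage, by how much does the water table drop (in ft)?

A = 5200 hectares = 5.2 × 10^7 m²
ΔV = 13000 acre-ft = 1.604 × 10^7 m³
Δh = ΔV / (Sy × A) = 1.604 × 10^7 m³ / (0.15 × 5.2 × 10^7 m²) = 2.056 m
Δh = 2.056 m = 6.745 ft

Δh ≈ 6.74 ft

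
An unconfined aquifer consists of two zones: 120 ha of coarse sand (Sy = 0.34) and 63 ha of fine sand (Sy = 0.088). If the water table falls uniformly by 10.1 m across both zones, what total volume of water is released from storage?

ΔV ≈ 4.68 × 10^6 m³

A₁ = 120 ha = 1.2 × 10^6 m²; A₂ = 63 ha = 6.3 × 10^5 m²
ΔV₁ = 0.34 × 1.2 × 10^6 × 10.1 = 4.121 × 10^6 m³
ΔV₂ = 0.088 × 6.3 × 10^5 × 10.1 = 5.599 × 10^5 m³
ΔV = ΔV₁ + ΔV₂ = 4.681 × 10^6 m³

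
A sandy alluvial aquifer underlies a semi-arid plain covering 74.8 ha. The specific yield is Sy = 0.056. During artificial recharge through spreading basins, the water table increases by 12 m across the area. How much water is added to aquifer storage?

ΔV ≈ 5.03 × 10^5 m³

A = 74.8 ha = 7.48 × 10^5 m²
ΔV = Sy × A × Δh = 0.056 × 7.48 × 10^5 m² × 12 m = 5.027 × 10^5 m³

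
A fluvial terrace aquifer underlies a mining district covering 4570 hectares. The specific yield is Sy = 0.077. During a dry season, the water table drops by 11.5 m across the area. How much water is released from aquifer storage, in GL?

ΔV ≈ 40.5 GL

A = 4570 hectares = 4.57 × 10^7 m²
ΔV = Sy × A × Δh = 0.077 × 4.57 × 10^7 m² × 11.5 m = 4.047 × 10^7 m³
ΔV = 4.047 × 10^7 m³ = 40.47 GL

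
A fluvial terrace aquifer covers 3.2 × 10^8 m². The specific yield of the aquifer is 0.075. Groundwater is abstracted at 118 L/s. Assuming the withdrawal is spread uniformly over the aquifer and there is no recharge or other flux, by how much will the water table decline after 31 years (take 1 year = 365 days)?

Δh ≈ 4.81 m

Q = 118 L/s = 10200 m³/d
t = 31 years = 11320 d
ΔV = Q × t = 10200 m³/d × 11320 d = 1.154 × 10^8 m³
Δh = ΔV / (Sy × A) = 1.154 × 10^8 / (0.075 × 3.2 × 10^8) = 4.807 m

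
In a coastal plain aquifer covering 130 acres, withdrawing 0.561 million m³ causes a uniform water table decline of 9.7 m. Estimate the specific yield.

A = 130 acres = 5.261 × 10^5 m²
ΔV = 0.561 million m³ = 5.61 × 10^5 m³
Sy = ΔV / (A × Δh) = 5.61 × 10^5 m³ / (5.261 × 10^5 m² × 9.7 m) = 0.1099

Sy ≈ 0.11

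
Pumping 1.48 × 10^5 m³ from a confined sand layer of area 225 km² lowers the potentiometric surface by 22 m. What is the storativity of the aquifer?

S ≈ 3 × 10^-5

A = 225 km² = 2.25 × 10^8 m²
S = ΔV / (A × Δh) = 1.48 × 10^5 m³ / (2.25 × 10^8 m² × 22 m) = 2.99 × 10^-5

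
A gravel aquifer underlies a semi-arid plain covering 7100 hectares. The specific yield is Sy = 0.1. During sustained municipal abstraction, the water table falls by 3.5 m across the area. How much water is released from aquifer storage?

A = 7100 hectares = 7.1 × 10^7 m²
ΔV = Sy × A × Δh = 0.1 × 7.1 × 10^7 m² × 3.5 m = 2.485 × 10^7 m³

ΔV ≈ 2.48 × 10^7 m³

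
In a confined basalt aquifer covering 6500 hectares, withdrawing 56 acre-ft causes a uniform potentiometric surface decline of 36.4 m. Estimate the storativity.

A = 6500 hectares = 6.5 × 10^7 m²
ΔV = 56 acre-ft = 69070 m³
S = ΔV / (A × Δh) = 69070 m³ / (6.5 × 10^7 m² × 36.4 m) = 2.919 × 10^-5

S ≈ 2.9 × 10^-5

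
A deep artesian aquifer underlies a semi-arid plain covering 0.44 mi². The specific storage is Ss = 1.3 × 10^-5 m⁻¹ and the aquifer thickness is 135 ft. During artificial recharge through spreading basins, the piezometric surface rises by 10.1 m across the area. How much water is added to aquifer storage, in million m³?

b = 135 ft = 41.15 m
S = Ss × b = 1.3 × 10^-5 m⁻¹ × 41.15 m = 5.349 × 10^-4
A = 0.44 mi² = 1.14 × 10^6 m²
ΔV = S × A × Δh = 5.349 × 10^-4 × 1.14 × 10^6 m² × 10.1 m = 6157 m³
ΔV = 6157 m³ = 0.006157 million m³

ΔV ≈ 0.00616 million m³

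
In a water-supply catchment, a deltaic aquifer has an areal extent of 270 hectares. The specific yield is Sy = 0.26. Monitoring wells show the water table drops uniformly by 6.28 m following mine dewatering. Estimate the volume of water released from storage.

ΔV ≈ 4.41 × 10^6 m³

A = 270 hectares = 2.7 × 10^6 m²
ΔV = Sy × A × Δh = 0.26 × 2.7 × 10^6 m² × 6.28 m = 4.409 × 10^6 m³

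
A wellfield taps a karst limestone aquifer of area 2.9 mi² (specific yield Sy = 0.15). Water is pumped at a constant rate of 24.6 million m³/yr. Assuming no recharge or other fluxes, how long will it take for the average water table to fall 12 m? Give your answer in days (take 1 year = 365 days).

A = 2.9 mi² = 7.511 × 10^6 m²
ΔV = Sy × A × Δh = 0.15 × 7.511 × 10^6 × 12 = 1.352 × 10^7 m³
Q = 24.6 million m³/yr = 67400 m³/d
t = ΔV / Q = 1.352 × 10^7 m³ / 67400 m³/d = 200.6 d

t ≈ 201 days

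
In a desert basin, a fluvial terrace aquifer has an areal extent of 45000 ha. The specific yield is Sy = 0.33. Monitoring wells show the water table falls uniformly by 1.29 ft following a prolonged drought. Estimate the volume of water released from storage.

A = 45000 ha = 4.5 × 10^8 m²
Δh = 1.29 ft = 0.3932 m
ΔV = Sy × A × Δh = 0.33 × 4.5 × 10^8 m² × 0.3932 m = 5.839 × 10^7 m³

ΔV ≈ 5.84 × 10^7 m³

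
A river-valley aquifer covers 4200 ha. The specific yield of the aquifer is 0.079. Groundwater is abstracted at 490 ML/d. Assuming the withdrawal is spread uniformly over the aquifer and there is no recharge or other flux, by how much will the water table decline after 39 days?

Δh ≈ 5.76 m

A = 4200 ha = 4.2 × 10^7 m²
Q = 490 ML/d = 4.9 × 10^5 m³/d
ΔV = Q × t = 4.9 × 10^5 m³/d × 39 d = 1.911 × 10^7 m³
Δh = ΔV / (Sy × A) = 1.911 × 10^7 / (0.079 × 4.2 × 10^7) = 5.759 m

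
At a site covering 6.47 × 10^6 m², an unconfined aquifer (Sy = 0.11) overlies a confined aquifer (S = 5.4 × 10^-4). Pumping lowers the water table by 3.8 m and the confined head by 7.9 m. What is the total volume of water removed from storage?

ΔV ≈ 2.73 × 10^6 m³

Unconfined: ΔV_u = Sy × A × Δh_u = 0.11 × 6.47 × 10^6 × 3.8 = 2.704 × 10^6 m³
Confined: ΔV_c = S × A × Δh_c = 5.4 × 10^-4 × 6.47 × 10^6 × 7.9 = 27600 m³
Total ΔV = 2.704 × 10^6 + 27600 = 2.732 × 10^6 m³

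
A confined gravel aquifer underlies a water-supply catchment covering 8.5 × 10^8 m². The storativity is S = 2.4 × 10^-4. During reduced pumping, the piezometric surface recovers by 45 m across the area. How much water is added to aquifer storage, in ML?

ΔV ≈ 9180 ML

ΔV = S × A × Δh = 2.4 × 10^-4 × 8.5 × 10^8 m² × 45 m = 9.18 × 10^6 m³
ΔV = 9.18 × 10^6 m³ = 9180 ML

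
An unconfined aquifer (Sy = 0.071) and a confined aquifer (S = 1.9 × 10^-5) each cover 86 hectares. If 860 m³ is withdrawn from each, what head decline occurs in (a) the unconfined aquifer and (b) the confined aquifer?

Δh_u ≈ 0.0141 m; Δh_c ≈ 52.6 m

A = 86 hectares = 8.6 × 10^5 m²
Unconfined: Δh_u = ΔV/(Sy·A) = 860/(0.071 × 8.6 × 10^5) = 0.01408 m
Confined: Δh_c = ΔV/(S·A) = 860/(1.9 × 10^-5 × 8.6 × 10^5) = 52.63 m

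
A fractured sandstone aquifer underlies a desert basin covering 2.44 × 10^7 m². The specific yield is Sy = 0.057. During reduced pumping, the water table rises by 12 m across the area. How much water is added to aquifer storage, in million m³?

ΔV ≈ 16.7 million m³

ΔV = Sy × A × Δh = 0.057 × 2.44 × 10^7 m² × 12 m = 1.669 × 10^7 m³
ΔV = 1.669 × 10^7 m³ = 16.69 million m³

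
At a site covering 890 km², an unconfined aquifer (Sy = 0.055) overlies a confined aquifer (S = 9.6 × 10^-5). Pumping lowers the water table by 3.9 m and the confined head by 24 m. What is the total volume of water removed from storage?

A = 890 km² = 8.9 × 10^8 m²
Unconfined: ΔV_u = Sy × A × Δh_u = 0.055 × 8.9 × 10^8 × 3.9 = 1.909 × 10^8 m³
Confined: ΔV_c = S × A × Δh_c = 9.6 × 10^-5 × 8.9 × 10^8 × 24 = 2.051 × 10^6 m³
Total ΔV = 1.909 × 10^8 + 2.051 × 10^6 = 1.93 × 10^8 m³

ΔV ≈ 1.93 × 10^8 m³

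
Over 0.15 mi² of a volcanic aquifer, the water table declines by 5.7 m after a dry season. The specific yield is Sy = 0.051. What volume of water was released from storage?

A = 0.15 mi² = 3.885 × 10^5 m²
ΔV = Sy × A × Δh = 0.051 × 3.885 × 10^5 m² × 5.7 m = 1.129 × 10^5 m³

ΔV ≈ 1.13 × 10^5 m³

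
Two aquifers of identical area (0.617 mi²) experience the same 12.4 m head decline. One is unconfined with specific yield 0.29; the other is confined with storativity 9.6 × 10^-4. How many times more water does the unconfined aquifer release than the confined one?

A = 0.617 mi² = 1.598 × 10^6 m²
Unconfined: ΔV_u = Sy × A × Δh = 0.29 × 1.598 × 10^6 × 12.4 = 5.746 × 10^6 m³
Confined: ΔV_c = S × A × Δh = 9.6 × 10^-4 × 1.598 × 10^6 × 12.4 = 19020 m³
Ratio = ΔV_u / ΔV_c = Sy / S = 0.29 / 9.6 × 10^-4 = 302.1

ΔV_u / ΔV_c ≈ 302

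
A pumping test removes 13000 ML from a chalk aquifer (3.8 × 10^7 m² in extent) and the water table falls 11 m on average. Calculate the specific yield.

Sy ≈ 0.031

ΔV = 13000 ML = 1.3 × 10^7 m³
Sy = ΔV / (A × Δh) = 1.3 × 10^7 m³ / (3.8 × 10^7 m² × 11 m) = 0.0311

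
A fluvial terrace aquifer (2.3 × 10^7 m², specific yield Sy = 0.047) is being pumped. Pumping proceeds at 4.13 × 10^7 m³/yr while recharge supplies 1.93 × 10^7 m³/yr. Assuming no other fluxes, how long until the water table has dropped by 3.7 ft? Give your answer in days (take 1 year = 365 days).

t ≈ 20.2 days

Δh = 3.7 ft = 1.128 m
ΔV = Sy × A × Δh = 0.047 × 2.3 × 10^7 × 1.128 = 1.219 × 10^6 m³
Net withdrawal = 4.13 × 10^7 − 1.93 × 10^7 = 2.2 × 10^7 m³/yr = 60270 m³/d
t = ΔV / Q = 1.219 × 10^6 m³ / 60270 m³/d = 20.23 d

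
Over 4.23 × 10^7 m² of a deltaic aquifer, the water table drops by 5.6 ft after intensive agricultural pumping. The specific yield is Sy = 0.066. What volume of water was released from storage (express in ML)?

Δh = 5.6 ft = 1.707 m
ΔV = Sy × A × Δh = 0.066 × 4.23 × 10^7 m² × 1.707 m = 4.765 × 10^6 m³
ΔV = 4.765 × 10^6 m³ = 4765 ML

ΔV ≈ 4770 ML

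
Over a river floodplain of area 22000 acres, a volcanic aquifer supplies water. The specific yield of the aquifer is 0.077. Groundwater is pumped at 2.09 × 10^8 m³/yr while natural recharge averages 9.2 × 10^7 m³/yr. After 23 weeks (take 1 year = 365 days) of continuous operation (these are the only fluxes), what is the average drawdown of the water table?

A = 22000 acres = 8.903 × 10^7 m²
Net abstraction = 2.09 × 10^8 − 9.2 × 10^7 = 1.17 × 10^8 m³/yr
Q_net = 1.17 × 10^8 m³/yr = 3.205 × 10^5 m³/d
t = 23 weeks = 161 d
ΔV = Q × t = 3.205 × 10^5 m³/d × 161 d = 5.161 × 10^7 m³
Δh = ΔV / (Sy × A) = 5.161 × 10^7 / (0.077 × 8.903 × 10^7) = 7.528 m

Δh ≈ 7.53 m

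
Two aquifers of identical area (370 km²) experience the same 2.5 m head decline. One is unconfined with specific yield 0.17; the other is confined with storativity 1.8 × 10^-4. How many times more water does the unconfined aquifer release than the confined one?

A = 370 km² = 3.7 × 10^8 m²
Unconfined: ΔV_u = Sy × A × Δh = 0.17 × 3.7 × 10^8 × 2.5 = 1.573 × 10^8 m³
Confined: ΔV_c = S × A × Δh = 1.8 × 10^-4 × 3.7 × 10^8 × 2.5 = 1.665 × 10^5 m³
Ratio = ΔV_u / ΔV_c = Sy / S = 0.17 / 1.8 × 10^-4 = 944.4

ΔV_u / ΔV_c ≈ 944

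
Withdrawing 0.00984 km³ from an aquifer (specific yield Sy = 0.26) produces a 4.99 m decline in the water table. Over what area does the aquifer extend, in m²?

A ≈ 7.58 × 10^6 m²

ΔV = 0.00984 km³ = 9.84 × 10^6 m³
A = ΔV / (Sy × Δh) = 9.84 × 10^6 / (0.26 × 4.99) = 7.584 × 10^6 m²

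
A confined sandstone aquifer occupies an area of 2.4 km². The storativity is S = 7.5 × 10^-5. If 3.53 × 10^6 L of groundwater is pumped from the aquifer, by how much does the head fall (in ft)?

A = 2.4 km² = 2.4 × 10^6 m²
ΔV = 3.53 × 10^6 L = 3530 m³
Δh = ΔV / (S × A) = 3530 m³ / (7.5 × 10^-5 × 2.4 × 10^6 m²) = 19.61 m
Δh = 19.61 m = 64.34 ft

Δh ≈ 64.3 ft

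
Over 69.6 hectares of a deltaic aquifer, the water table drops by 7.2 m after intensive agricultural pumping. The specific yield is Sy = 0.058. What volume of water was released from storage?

A = 69.6 hectares = 6.96 × 10^5 m²
ΔV = Sy × A × Δh = 0.058 × 6.96 × 10^5 m² × 7.2 m = 2.906 × 10^5 m³

ΔV ≈ 2.91 × 10^5 m³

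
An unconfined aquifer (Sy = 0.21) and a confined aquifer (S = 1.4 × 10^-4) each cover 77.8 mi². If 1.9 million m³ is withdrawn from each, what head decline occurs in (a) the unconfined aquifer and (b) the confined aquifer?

A = 77.8 mi² = 2.015 × 10^8 m²
ΔV = 1.9 million m³ = 1.9 × 10^6 m³
Unconfined: Δh_u = ΔV/(Sy·A) = 1.9 × 10^6/(0.21 × 2.015 × 10^8) = 0.0449 m
Confined: Δh_c = ΔV/(S·A) = 1.9 × 10^6/(1.4 × 10^-4 × 2.015 × 10^8) = 67.35 m

Δh_u ≈ 0.0449 m; Δh_c ≈ 67.4 m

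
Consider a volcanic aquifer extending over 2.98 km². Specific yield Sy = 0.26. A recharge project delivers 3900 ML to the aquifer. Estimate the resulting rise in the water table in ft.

Δh ≈ 16.5 ft

A = 2.98 km² = 2.98 × 10^6 m²
ΔV = 3900 ML = 3.9 × 10^6 m³
Δh = ΔV / (Sy × A) = 3.9 × 10^6 m³ / (0.26 × 2.98 × 10^6 m²) = 5.034 m
Δh = 5.034 m = 16.51 ft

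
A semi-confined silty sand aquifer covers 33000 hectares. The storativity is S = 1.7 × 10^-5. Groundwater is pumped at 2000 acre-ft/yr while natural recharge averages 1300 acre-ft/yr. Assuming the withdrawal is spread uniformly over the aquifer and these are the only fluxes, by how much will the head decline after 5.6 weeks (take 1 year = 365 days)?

Δh ≈ 16.5 m

A = 33000 hectares = 3.3 × 10^8 m²
Net abstraction = 2000 − 1300 = 700 acre-ft/yr
Q_net = 700 acre-ft/yr = 2366 m³/d
t = 5.6 weeks = 39.2 d
ΔV = Q × t = 2366 m³/d × 39.2 d = 92730 m³
Δh = ΔV / (S × A) = 92730 / (1.7 × 10^-5 × 3.3 × 10^8) = 16.53 m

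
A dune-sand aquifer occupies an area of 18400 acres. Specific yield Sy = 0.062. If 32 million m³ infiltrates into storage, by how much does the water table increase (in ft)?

A = 18400 acres = 7.446 × 10^7 m²
ΔV = 32 million m³ = 3.2 × 10^7 m³
Δh = ΔV / (Sy × A) = 3.2 × 10^7 m³ / (0.062 × 7.446 × 10^7 m²) = 6.931 m
Δh = 6.931 m = 22.74 ft

Δh ≈ 22.7 ft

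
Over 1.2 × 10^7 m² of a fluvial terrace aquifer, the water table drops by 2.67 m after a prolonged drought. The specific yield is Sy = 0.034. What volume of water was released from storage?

ΔV = Sy × A × Δh = 0.034 × 1.2 × 10^7 m² × 2.67 m = 1.089 × 10^6 m³

ΔV ≈ 1.09 × 10^6 m³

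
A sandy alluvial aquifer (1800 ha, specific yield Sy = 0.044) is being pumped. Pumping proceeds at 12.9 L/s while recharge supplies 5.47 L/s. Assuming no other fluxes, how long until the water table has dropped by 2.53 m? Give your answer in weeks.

A = 1800 ha = 1.8 × 10^7 m²
ΔV = Sy × A × Δh = 0.044 × 1.8 × 10^7 × 2.53 = 2.004 × 10^6 m³
Net withdrawal = 12.9 − 5.47 = 7.43 L/s = 642 m³/d
t = ΔV / Q = 2.004 × 10^6 m³ / 642 m³/d = 3121 d
t = 3121 d ≈ 445.9 weeks

t ≈ 446 weeks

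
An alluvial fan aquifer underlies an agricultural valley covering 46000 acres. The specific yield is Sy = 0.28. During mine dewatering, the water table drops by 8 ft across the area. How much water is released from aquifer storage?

A = 46000 acres = 1.862 × 10^8 m²
Δh = 8 ft = 2.438 m
ΔV = Sy × A × Δh = 0.28 × 1.862 × 10^8 m² × 2.438 m = 1.271 × 10^8 m³

ΔV ≈ 1.27 × 10^8 m³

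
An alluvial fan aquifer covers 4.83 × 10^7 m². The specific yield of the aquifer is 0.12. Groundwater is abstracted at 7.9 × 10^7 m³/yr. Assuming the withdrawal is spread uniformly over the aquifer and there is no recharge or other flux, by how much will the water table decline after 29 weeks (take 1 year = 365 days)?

Q = 7.9 × 10^7 m³/yr = 2.164 × 10^5 m³/d
t = 29 weeks = 203 d
ΔV = Q × t = 2.164 × 10^5 m³/d × 203 d = 4.394 × 10^7 m³
Δh = ΔV / (Sy × A) = 4.394 × 10^7 / (0.12 × 4.83 × 10^7) = 7.581 m

Δh ≈ 7.58 m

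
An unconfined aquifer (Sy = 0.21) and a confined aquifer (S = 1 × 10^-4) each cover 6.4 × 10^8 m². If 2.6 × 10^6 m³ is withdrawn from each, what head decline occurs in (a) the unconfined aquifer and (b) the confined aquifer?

Unconfined: Δh_u = ΔV/(Sy·A) = 2.6 × 10^6/(0.21 × 6.4 × 10^8) = 0.01935 m
Confined: Δh_c = ΔV/(S·A) = 2.6 × 10^6/(1 × 10^-4 × 6.4 × 10^8) = 40.62 m

Δh_u ≈ 0.0193 m; Δh_c ≈ 40.6 m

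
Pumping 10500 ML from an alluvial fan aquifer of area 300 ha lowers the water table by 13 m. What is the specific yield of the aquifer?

A = 300 ha = 3 × 10^6 m²
ΔV = 10500 ML = 1.05 × 10^7 m³
Sy = ΔV / (A × Δh) = 1.05 × 10^7 m³ / (3 × 10^6 m² × 13 m) = 0.2692

Sy ≈ 0.27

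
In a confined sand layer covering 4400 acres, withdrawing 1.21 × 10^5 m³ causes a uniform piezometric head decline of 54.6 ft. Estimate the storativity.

S ≈ 4.1 × 10^-4

A = 4400 acres = 1.781 × 10^7 m²
Δh = 54.6 ft = 16.64 m
S = ΔV / (A × Δh) = 1.21 × 10^5 m³ / (1.781 × 10^7 m² × 16.64 m) = 4.083 × 10^-4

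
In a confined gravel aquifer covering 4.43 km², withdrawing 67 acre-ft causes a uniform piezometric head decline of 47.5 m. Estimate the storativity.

A = 4.43 km² = 4.43 × 10^6 m²
ΔV = 67 acre-ft = 82640 m³
S = ΔV / (A × Δh) = 82640 m³ / (4.43 × 10^6 m² × 47.5 m) = 3.927 × 10^-4

S ≈ 3.9 × 10^-4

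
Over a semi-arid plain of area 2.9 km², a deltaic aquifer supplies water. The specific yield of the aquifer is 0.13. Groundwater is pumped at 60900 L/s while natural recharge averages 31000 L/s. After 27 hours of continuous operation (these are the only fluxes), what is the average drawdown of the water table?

Δh ≈ 7.71 m

A = 2.9 km² = 2.9 × 10^6 m²
Net abstraction = 60900 − 31000 = 29900 L/s
Q_net = 29900 L/s = 2.583 × 10^6 m³/d
t = 27 hours = 1.125 d
ΔV = Q × t = 2.583 × 10^6 m³/d × 1.125 d = 2.906 × 10^6 m³
Δh = ΔV / (Sy × A) = 2.906 × 10^6 / (0.13 × 2.9 × 10^6) = 7.709 m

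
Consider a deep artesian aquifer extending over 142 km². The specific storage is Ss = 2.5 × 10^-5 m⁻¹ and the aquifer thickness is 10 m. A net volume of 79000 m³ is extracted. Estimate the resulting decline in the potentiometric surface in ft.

Δh ≈ 7.3 ft

S = Ss × b = 2.5 × 10^-5 m⁻¹ × 10 m = 2.5 × 10^-4
A = 142 km² = 1.42 × 10^8 m²
Δh = ΔV / (S × A) = 79000 m³ / (2.5 × 10^-4 × 1.42 × 10^8 m²) = 2.225 m
Δh = 2.225 m = 7.301 ft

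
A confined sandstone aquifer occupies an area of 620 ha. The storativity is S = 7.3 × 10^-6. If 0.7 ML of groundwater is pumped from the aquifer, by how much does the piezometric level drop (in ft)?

A = 620 ha = 6.2 × 10^6 m²
ΔV = 0.7 ML = 700 m³
Δh = ΔV / (S × A) = 700 m³ / (7.3 × 10^-6 × 6.2 × 10^6 m²) = 15.47 m
Δh = 15.47 m = 50.74 ft

Δh ≈ 50.7 ft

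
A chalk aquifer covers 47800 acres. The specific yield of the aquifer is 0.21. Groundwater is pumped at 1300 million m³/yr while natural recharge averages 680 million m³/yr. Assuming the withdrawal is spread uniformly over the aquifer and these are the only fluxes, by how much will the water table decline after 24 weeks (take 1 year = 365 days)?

Δh ≈ 7.02 m

A = 47800 acres = 1.934 × 10^8 m²
Net abstraction = 1300 − 680 = 620 million m³/yr
Q_net = 620 million m³/yr = 1.699 × 10^6 m³/d
t = 24 weeks = 168 d
ΔV = Q × t = 1.699 × 10^6 m³/d × 168 d = 2.854 × 10^8 m³
Δh = ΔV / (Sy × A) = 2.854 × 10^8 / (0.21 × 1.934 × 10^8) = 7.025 m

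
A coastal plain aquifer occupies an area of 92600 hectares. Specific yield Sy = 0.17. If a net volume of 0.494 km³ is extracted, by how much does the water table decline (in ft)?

Δh ≈ 10.3 ft

A = 92600 hectares = 9.26 × 10^8 m²
ΔV = 0.494 km³ = 4.94 × 10^8 m³
Δh = ΔV / (Sy × A) = 4.94 × 10^8 m³ / (0.17 × 9.26 × 10^8 m²) = 3.138 m
Δh = 3.138 m = 10.3 ft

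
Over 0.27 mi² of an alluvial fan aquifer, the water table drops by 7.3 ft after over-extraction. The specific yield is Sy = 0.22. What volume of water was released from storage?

ΔV ≈ 3.42 × 10^5 m³

A = 0.27 mi² = 6.993 × 10^5 m²
Δh = 7.3 ft = 2.225 m
ΔV = Sy × A × Δh = 0.22 × 6.993 × 10^5 m² × 2.225 m = 3.423 × 10^5 m³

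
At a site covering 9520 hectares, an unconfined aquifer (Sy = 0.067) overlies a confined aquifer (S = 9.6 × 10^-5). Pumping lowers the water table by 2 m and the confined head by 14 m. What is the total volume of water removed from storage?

A = 9520 hectares = 9.52 × 10^7 m²
Unconfined: ΔV_u = Sy × A × Δh_u = 0.067 × 9.52 × 10^7 × 2 = 1.276 × 10^7 m³
Confined: ΔV_c = S × A × Δh_c = 9.6 × 10^-5 × 9.52 × 10^7 × 14 = 1.279 × 10^5 m³
Total ΔV = 1.276 × 10^7 + 1.279 × 10^5 = 1.288 × 10^7 m³

ΔV ≈ 1.29 × 10^7 m³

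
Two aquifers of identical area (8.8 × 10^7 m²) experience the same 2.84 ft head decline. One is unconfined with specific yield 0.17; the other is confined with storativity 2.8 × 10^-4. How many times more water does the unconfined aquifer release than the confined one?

Δh = 2.84 ft = 0.8656 m
Unconfined: ΔV_u = Sy × A × Δh = 0.17 × 8.8 × 10^7 × 0.8656 = 1.295 × 10^7 m³
Confined: ΔV_c = S × A × Δh = 2.8 × 10^-4 × 8.8 × 10^7 × 0.8656 = 21330 m³
Ratio = ΔV_u / ΔV_c = Sy / S = 0.17 / 2.8 × 10^-4 = 607.1

ΔV_u / ΔV_c ≈ 607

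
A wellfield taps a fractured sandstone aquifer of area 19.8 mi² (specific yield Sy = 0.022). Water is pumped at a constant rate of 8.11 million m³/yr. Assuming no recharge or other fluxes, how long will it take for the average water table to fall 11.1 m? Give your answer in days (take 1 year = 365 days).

t ≈ 564 days

A = 19.8 mi² = 5.128 × 10^7 m²
ΔV = Sy × A × Δh = 0.022 × 5.128 × 10^7 × 11.1 = 1.252 × 10^7 m³
Q = 8.11 million m³/yr = 22220 m³/d
t = ΔV / Q = 1.252 × 10^7 m³ / 22220 m³/d = 563.6 d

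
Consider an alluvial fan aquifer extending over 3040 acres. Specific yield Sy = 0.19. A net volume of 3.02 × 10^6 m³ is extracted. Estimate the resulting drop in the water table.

Δh ≈ 1.29 m

A = 3040 acres = 1.23 × 10^7 m²
Δh = ΔV / (Sy × A) = 3.02 × 10^6 m³ / (0.19 × 1.23 × 10^7 m²) = 1.292 m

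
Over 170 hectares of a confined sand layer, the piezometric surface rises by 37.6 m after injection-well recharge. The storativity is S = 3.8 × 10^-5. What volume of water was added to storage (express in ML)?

A = 170 hectares = 1.7 × 10^6 m²
ΔV = S × A × Δh = 3.8 × 10^-5 × 1.7 × 10^6 m² × 37.6 m = 2429 m³
ΔV = 2429 m³ = 2.429 ML

ΔV ≈ 2.43 ML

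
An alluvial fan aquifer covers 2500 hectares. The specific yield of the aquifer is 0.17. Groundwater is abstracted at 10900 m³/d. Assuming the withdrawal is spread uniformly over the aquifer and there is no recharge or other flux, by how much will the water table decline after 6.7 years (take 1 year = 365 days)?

Δh ≈ 6.27 m

A = 2500 hectares = 2.5 × 10^7 m²
t = 6.7 years = 2446 d
ΔV = Q × t = 10900 m³/d × 2446 d = 2.666 × 10^7 m³
Δh = ΔV / (Sy × A) = 2.666 × 10^7 / (0.17 × 2.5 × 10^7) = 6.272 m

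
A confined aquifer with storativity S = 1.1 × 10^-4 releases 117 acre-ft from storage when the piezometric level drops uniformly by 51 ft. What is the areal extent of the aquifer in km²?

Δh = 51 ft = 15.54 m
ΔV = 117 acre-ft = 1.443 × 10^5 m³
A = ΔV / (S × Δh) = 1.443 × 10^5 / (1.1 × 10^-4 × 15.54) = 8.44 × 10^7 m²
A = 8.44 × 10^7 m² = 84.4 km²

A ≈ 84.4 km²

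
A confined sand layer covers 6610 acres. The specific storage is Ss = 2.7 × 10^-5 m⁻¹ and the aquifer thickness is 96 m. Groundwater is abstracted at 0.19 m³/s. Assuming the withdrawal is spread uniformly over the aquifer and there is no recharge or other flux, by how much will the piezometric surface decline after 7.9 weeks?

Δh ≈ 13.1 m

S = Ss × b = 2.7 × 10^-5 m⁻¹ × 96 m = 2.592 × 10^-3
A = 6610 acres = 2.675 × 10^7 m²
Q = 0.19 m³/s = 16420 m³/d
t = 7.9 weeks = 55.3 d
ΔV = Q × t = 16420 m³/d × 55.3 d = 9.078 × 10^5 m³
Δh = ΔV / (S × A) = 9.078 × 10^5 / (0.002592 × 2.675 × 10^7) = 13.09 m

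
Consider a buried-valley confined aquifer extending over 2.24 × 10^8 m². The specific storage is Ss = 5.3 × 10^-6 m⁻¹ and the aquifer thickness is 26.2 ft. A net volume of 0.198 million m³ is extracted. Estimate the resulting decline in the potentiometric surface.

Δh ≈ 20.9 m

b = 26.2 ft = 7.986 m
S = Ss × b = 5.3 × 10^-6 m⁻¹ × 7.986 m = 4.232 × 10^-5
ΔV = 0.198 million m³ = 1.98 × 10^5 m³
Δh = ΔV / (S × A) = 1.98 × 10^5 m³ / (4.232 × 10^-5 × 2.24 × 10^8 m²) = 20.88 m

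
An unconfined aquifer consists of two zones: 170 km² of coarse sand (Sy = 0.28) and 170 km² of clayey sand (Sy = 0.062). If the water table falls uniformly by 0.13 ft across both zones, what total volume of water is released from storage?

ΔV ≈ 2.3 × 10^6 m³

A₁ = 170 km² = 1.7 × 10^8 m²; A₂ = 170 km² = 1.7 × 10^8 m²
Δh = 0.13 ft = 0.03962 m
ΔV₁ = 0.28 × 1.7 × 10^8 × 0.03962 = 1.886 × 10^6 m³
ΔV₂ = 0.062 × 1.7 × 10^8 × 0.03962 = 4.176 × 10^5 m³
ΔV = ΔV₁ + ΔV₂ = 2.304 × 10^6 m³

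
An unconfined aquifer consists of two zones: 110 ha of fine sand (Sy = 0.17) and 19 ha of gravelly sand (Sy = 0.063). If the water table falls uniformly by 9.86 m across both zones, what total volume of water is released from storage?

A₁ = 110 ha = 1.1 × 10^6 m²; A₂ = 19 ha = 1.9 × 10^5 m²
ΔV₁ = 0.17 × 1.1 × 10^6 × 9.86 = 1.844 × 10^6 m³
ΔV₂ = 0.063 × 1.9 × 10^5 × 9.86 = 1.18 × 10^5 m³
ΔV = ΔV₁ + ΔV₂ = 1.962 × 10^6 m³

ΔV ≈ 1.96 × 10^6 m³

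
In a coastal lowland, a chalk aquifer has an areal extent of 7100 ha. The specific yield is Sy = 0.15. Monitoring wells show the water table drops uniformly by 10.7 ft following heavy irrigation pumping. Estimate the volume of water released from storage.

A = 7100 ha = 7.1 × 10^7 m²
Δh = 10.7 ft = 3.261 m
ΔV = Sy × A × Δh = 0.15 × 7.1 × 10^7 m² × 3.261 m = 3.473 × 10^7 m³

ΔV ≈ 3.47 × 10^7 m³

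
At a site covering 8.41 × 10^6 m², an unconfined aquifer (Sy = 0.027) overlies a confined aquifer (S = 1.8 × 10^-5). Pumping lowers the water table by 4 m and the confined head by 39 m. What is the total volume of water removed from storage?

ΔV ≈ 9.14 × 10^5 m³

Unconfined: ΔV_u = Sy × A × Δh_u = 0.027 × 8.41 × 10^6 × 4 = 9.083 × 10^5 m³
Confined: ΔV_c = S × A × Δh_c = 1.8 × 10^-5 × 8.41 × 10^6 × 39 = 5904 m³
Total ΔV = 9.083 × 10^5 + 5904 = 9.142 × 10^5 m³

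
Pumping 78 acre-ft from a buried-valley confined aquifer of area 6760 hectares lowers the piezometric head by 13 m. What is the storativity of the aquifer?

S ≈ 1.1 × 10^-4

A = 6760 hectares = 6.76 × 10^7 m²
ΔV = 78 acre-ft = 96210 m³
S = ΔV / (A × Δh) = 96210 m³ / (6.76 × 10^7 m² × 13 m) = 1.095 × 10^-4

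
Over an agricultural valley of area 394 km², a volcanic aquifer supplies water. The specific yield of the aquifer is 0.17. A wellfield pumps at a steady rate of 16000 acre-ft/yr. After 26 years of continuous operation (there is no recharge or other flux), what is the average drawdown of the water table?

A = 394 km² = 3.94 × 10^8 m²
Q = 16000 acre-ft/yr = 54070 m³/d
t = 26 years = 9490 d
ΔV = Q × t = 54070 m³/d × 9490 d = 5.131 × 10^8 m³
Δh = ΔV / (Sy × A) = 5.131 × 10^8 / (0.17 × 3.94 × 10^8) = 7.661 m

Δh ≈ 7.66 m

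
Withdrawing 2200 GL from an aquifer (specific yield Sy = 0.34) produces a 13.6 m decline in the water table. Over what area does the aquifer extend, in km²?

ΔV = 2200 GL = 2.2 × 10^9 m³
A = ΔV / (Sy × Δh) = 2.2 × 10^9 / (0.34 × 13.6) = 4.758 × 10^8 m²
A = 4.758 × 10^8 m² = 475.8 km²

A ≈ 476 km²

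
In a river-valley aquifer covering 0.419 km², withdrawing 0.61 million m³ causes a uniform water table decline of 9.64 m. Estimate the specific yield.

A = 0.419 km² = 4.19 × 10^5 m²
ΔV = 0.61 million m³ = 6.1 × 10^5 m³
Sy = ΔV / (A × Δh) = 6.1 × 10^5 m³ / (4.19 × 10^5 m² × 9.64 m) = 0.151

Sy ≈ 0.15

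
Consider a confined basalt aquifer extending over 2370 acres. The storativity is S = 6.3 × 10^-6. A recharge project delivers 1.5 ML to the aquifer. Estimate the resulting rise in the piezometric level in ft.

Δh ≈ 81.4 ft

A = 2370 acres = 9.591 × 10^6 m²
ΔV = 1.5 ML = 1500 m³
Δh = ΔV / (S × A) = 1500 m³ / (6.3 × 10^-6 × 9.591 × 10^6 m²) = 24.82 m
Δh = 24.82 m = 81.45 ft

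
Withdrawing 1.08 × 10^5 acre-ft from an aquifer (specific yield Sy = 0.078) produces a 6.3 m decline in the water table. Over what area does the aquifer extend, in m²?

ΔV = 1.08 × 10^5 acre-ft = 1.332 × 10^8 m³
A = ΔV / (Sy × Δh) = 1.332 × 10^8 / (0.078 × 6.3) = 2.711 × 10^8 m²

A ≈ 2.71 × 10^8 m²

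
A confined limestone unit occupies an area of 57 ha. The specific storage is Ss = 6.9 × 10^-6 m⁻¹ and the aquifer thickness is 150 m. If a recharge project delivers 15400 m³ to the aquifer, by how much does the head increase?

S = Ss × b = 6.9 × 10^-6 m⁻¹ × 150 m = 1.035 × 10^-3
A = 57 ha = 5.7 × 10^5 m²
Δh = ΔV / (S × A) = 15400 m³ / (0.001035 × 5.7 × 10^5 m²) = 26.1 m

Δh ≈ 26.1 m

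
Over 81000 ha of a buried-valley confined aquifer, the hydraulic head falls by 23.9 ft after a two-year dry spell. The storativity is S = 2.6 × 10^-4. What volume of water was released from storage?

A = 81000 ha = 8.1 × 10^8 m²
Δh = 23.9 ft = 7.285 m
ΔV = S × A × Δh = 2.6 × 10^-4 × 8.1 × 10^8 m² × 7.285 m = 1.534 × 10^6 m³

ΔV ≈ 1.53 × 10^6 m³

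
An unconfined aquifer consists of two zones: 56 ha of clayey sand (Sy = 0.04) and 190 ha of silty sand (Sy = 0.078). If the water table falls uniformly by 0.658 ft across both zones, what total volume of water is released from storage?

ΔV ≈ 34200 m³

A₁ = 56 ha = 5.6 × 10^5 m²; A₂ = 190 ha = 1.9 × 10^6 m²
Δh = 0.658 ft = 0.2006 m
ΔV₁ = 0.04 × 5.6 × 10^5 × 0.2006 = 4493 m³
ΔV₂ = 0.078 × 1.9 × 10^6 × 0.2006 = 29720 m³
ΔV = ΔV₁ + ΔV₂ = 34220 m³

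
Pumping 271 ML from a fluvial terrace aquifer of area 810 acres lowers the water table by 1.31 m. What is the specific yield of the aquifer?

Sy ≈ 0.063

A = 810 acres = 3.278 × 10^6 m²
ΔV = 271 ML = 2.71 × 10^5 m³
Sy = ΔV / (A × Δh) = 2.71 × 10^5 m³ / (3.278 × 10^6 m² × 1.31 m) = 0.06311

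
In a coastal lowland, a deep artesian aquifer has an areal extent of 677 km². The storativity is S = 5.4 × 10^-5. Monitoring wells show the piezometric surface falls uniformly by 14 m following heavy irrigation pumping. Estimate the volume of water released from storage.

ΔV ≈ 5.12 × 10^5 m³

A = 677 km² = 6.77 × 10^8 m²
ΔV = S × A × Δh = 5.4 × 10^-5 × 6.77 × 10^8 m² × 14 m = 5.118 × 10^5 m³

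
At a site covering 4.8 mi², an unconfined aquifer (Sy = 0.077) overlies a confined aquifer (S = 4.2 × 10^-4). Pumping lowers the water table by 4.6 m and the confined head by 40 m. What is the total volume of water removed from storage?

A = 4.8 mi² = 1.243 × 10^7 m²
Unconfined: ΔV_u = Sy × A × Δh_u = 0.077 × 1.243 × 10^7 × 4.6 = 4.403 × 10^6 m³
Confined: ΔV_c = S × A × Δh_c = 4.2 × 10^-4 × 1.243 × 10^7 × 40 = 2.089 × 10^5 m³
Total ΔV = 4.403 × 10^6 + 2.089 × 10^5 = 4.612 × 10^6 m³

ΔV ≈ 4.61 × 10^6 m³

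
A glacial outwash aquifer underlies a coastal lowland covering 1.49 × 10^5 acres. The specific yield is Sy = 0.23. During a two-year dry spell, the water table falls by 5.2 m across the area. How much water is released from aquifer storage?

ΔV ≈ 7.21 × 10^8 m³

A = 1.49 × 10^5 acres = 6.03 × 10^8 m²
ΔV = Sy × A × Δh = 0.23 × 6.03 × 10^8 m² × 5.2 m = 7.212 × 10^8 m³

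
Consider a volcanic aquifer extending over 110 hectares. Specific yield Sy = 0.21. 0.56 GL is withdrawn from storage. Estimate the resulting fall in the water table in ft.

Δh ≈ 7.95 ft

A = 110 hectares = 1.1 × 10^6 m²
ΔV = 0.56 GL = 5.6 × 10^5 m³
Δh = ΔV / (Sy × A) = 5.6 × 10^5 m³ / (0.21 × 1.1 × 10^6 m²) = 2.424 m
Δh = 2.424 m = 7.954 ft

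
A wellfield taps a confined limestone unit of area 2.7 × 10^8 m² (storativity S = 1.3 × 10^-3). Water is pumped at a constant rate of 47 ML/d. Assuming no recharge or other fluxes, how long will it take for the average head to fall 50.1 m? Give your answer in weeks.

ΔV = S × A × Δh = 0.0013 × 2.7 × 10^8 × 50.1 = 1.759 × 10^7 m³
Q = 47 ML/d = 47000 m³/d
t = ΔV / Q = 1.759 × 10^7 m³ / 47000 m³/d = 374.2 d
t = 374.2 d ≈ 53.45 weeks

t ≈ 53.5 weeks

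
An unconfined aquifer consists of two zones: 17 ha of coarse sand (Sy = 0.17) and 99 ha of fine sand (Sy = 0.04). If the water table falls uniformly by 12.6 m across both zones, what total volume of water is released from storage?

ΔV ≈ 8.63 × 10^5 m³

A₁ = 17 ha = 1.7 × 10^5 m²; A₂ = 99 ha = 9.9 × 10^5 m²
ΔV₁ = 0.17 × 1.7 × 10^5 × 12.6 = 3.641 × 10^5 m³
ΔV₂ = 0.04 × 9.9 × 10^5 × 12.6 = 4.99 × 10^5 m³
ΔV = ΔV₁ + ΔV₂ = 8.631 × 10^5 m³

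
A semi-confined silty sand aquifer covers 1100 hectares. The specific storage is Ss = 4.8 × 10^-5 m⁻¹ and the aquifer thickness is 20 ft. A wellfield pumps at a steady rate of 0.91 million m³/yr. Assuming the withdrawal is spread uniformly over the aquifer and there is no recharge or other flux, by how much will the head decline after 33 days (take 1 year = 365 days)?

Δh ≈ 25.6 m

b = 20 ft = 6.096 m
S = Ss × b = 4.8 × 10^-5 m⁻¹ × 6.096 m = 2.926 × 10^-4
A = 1100 hectares = 1.1 × 10^7 m²
Q = 0.91 million m³/yr = 2493 m³/d
ΔV = Q × t = 2493 m³/d × 33 d = 82270 m³
Δh = ΔV / (S × A) = 82270 / (2.926 × 10^-4 × 1.1 × 10^7) = 25.56 m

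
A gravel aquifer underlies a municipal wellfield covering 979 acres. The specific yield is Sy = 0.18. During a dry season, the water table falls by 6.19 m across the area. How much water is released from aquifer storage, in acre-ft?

ΔV ≈ 3580 acre-ft

A = 979 acres = 3.962 × 10^6 m²
ΔV = Sy × A × Δh = 0.18 × 3.962 × 10^6 m² × 6.19 m = 4.414 × 10^6 m³
ΔV = 4.414 × 10^6 m³ = 3579 acre-ft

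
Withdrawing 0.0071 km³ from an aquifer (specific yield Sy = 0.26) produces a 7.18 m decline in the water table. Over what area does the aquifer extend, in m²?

A ≈ 3.8 × 10^6 m²

ΔV = 0.0071 km³ = 7.1 × 10^6 m³
A = ΔV / (Sy × Δh) = 7.1 × 10^6 / (0.26 × 7.18) = 3.803 × 10^6 m²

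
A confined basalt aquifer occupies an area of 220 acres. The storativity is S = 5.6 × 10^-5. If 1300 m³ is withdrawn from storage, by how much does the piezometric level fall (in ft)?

Δh ≈ 85.5 ft

A = 220 acres = 8.903 × 10^5 m²
Δh = ΔV / (S × A) = 1300 m³ / (5.6 × 10^-5 × 8.903 × 10^5 m²) = 26.07 m
Δh = 26.07 m = 85.55 ft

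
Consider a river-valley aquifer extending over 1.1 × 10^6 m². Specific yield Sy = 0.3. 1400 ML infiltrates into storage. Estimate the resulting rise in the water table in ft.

Δh ≈ 13.9 ft

ΔV = 1400 ML = 1.4 × 10^6 m³
Δh = ΔV / (Sy × A) = 1.4 × 10^6 m³ / (0.3 × 1.1 × 10^6 m²) = 4.242 m
Δh = 4.242 m = 13.92 ft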